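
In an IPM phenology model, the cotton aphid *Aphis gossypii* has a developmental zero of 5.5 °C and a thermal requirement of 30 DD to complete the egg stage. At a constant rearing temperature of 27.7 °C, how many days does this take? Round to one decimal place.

1.4 days

Daily accumulation = 27.7 − 5.5 = 22.2 DD/day.
Duration = 30 / 22.2 = 1.351 ≈ 1.4 days.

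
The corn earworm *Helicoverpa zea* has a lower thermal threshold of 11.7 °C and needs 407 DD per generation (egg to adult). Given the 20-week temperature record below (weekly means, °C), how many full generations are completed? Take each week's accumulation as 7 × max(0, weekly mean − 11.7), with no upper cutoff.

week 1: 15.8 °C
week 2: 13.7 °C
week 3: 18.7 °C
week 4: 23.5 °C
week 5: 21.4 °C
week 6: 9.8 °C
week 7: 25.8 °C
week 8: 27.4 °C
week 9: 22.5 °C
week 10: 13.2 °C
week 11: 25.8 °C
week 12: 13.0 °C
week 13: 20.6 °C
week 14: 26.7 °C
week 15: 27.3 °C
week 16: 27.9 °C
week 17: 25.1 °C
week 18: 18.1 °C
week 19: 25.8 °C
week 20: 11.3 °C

3 generations

Weekly DD (7 × max(0, T̄ − 11.7)): 28.7, 14.0, 49.0, 82.6, 67.9, 0.0, 98.7, 109.9, 75.6, 10.5, 98.7, 9.1, 62.3, 105.0, 109.2, 113.4, 93.8, 44.8, 98.7, 0.0.
Season total = 1271.9 DD.
Complete generations = ⌊1271.9 / 407⌋ = 3.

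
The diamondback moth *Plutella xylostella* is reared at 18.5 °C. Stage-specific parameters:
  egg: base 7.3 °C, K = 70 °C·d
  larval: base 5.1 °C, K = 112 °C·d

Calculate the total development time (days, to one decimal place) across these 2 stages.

egg: 70 / (18.5 − 7.3) = 70 / 11.2 = 6.250 d.
larval: 112 / (18.5 − 5.1) = 112 / 13.4 = 8.358 d.
Sum = 14.608 ≈ 14.6 days.

14.6 days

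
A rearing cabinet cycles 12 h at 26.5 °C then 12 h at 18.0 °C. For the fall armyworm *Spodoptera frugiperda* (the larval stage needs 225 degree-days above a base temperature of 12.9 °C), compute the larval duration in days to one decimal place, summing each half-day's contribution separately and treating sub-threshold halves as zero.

Day half: max(0, 26.5 − 12.9) × 0.5 = 13.6 × 0.5 = 6.80 DD.
Night half: max(0, 18.0 − 12.9) × 0.5 = 5.1 × 0.5 = 2.55 DD.
Per 24 h: 9.35 DD/day.
Duration = 225 / 9.35 = 24.064 ≈ 24.1 days.

24.1 days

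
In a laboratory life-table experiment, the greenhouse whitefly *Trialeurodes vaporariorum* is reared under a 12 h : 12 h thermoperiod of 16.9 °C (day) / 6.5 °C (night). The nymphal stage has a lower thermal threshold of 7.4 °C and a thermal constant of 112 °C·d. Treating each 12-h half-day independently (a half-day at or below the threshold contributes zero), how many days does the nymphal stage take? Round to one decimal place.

23.6 days

Day half: max(0, 16.9 − 7.4) × 0.5 = 9.5 × 0.5 = 4.75 DD.
Night half: max(0, 6.5 − 7.4) × 0.5 = 0.0 × 0.5 = 0.00 DD.
Per 24 h: 4.75 DD/day.
Duration = 112 / 4.75 = 23.579 ≈ 23.6 days.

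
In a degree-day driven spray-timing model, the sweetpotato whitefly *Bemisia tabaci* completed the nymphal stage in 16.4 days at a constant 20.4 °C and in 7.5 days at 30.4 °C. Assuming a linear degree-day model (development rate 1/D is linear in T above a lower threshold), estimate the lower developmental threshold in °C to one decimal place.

Equal thermal constants: D₁(T₁ − T_b) = D₂(T₂ − T_b).
16.4·(20.4 − T_b) = 7.5·(30.4 − T_b)
T_b = (16.4·20.4 − 7.5·30.4) / (16.4 − 7.5) = 106.56 / 8.9 = 11.973 °C ≈ 12.0 °C.

12.0 °C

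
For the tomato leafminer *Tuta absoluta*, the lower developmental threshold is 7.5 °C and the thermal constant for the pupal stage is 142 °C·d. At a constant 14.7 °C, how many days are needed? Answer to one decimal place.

Daily accumulation = 14.7 − 7.5 = 7.2 DD/day.
Duration = 142 / 7.2 = 19.722 ≈ 19.7 days.

19.7 days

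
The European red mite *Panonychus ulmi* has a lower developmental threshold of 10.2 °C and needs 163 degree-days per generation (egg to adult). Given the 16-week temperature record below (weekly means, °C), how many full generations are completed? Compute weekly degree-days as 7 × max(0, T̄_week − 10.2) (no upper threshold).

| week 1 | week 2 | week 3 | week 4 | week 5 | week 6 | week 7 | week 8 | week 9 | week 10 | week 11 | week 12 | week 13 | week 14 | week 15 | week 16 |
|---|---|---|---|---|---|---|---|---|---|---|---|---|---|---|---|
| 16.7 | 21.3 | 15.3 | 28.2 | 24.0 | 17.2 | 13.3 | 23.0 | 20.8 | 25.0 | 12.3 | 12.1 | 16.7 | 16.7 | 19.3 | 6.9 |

Weekly DD (7 × max(0, T̄ − 10.2)): 45.5, 77.7, 35.7, 126.0, 96.6, 49.0, 21.7, 89.6, 74.2, 103.6, 14.7, 13.3, 45.5, 45.5, 63.7, 0.0.
Season total = 902.3 DD.
Complete generations = ⌊902.3 / 163⌋ = 5.

5 generations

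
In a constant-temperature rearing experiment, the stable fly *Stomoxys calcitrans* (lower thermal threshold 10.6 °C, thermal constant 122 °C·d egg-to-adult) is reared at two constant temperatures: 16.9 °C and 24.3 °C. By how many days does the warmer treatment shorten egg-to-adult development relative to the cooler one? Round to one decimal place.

10.5 days

At 16.9 °C: 122 / (16.9 − 10.6) = 122 / 6.3 = 19.365 d.
At 24.3 °C: 122 / (24.3 − 10.6) = 122 / 13.7 = 8.905 d.
Difference = |19.365 − 8.905| = 10.460 ≈ 10.5 days.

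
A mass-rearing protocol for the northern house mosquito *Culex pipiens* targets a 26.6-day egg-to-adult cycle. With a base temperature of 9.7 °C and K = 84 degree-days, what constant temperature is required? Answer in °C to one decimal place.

Required daily accumulation = 84 / 26.6 = 3.158 DD/day.
T = T_base + 3.158 = 9.7 + 3.158 = 12.858 ≈ 12.9 °C.

12.9 °C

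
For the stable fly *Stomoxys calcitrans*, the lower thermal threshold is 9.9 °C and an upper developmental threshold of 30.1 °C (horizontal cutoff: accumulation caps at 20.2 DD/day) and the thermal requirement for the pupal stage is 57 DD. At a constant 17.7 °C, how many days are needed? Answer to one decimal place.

Daily accumulation = 17.7 − 9.9 = 7.8 DD/day.
Duration = 57 / 7.8 = 7.308 ≈ 7.3 days.

7.3 days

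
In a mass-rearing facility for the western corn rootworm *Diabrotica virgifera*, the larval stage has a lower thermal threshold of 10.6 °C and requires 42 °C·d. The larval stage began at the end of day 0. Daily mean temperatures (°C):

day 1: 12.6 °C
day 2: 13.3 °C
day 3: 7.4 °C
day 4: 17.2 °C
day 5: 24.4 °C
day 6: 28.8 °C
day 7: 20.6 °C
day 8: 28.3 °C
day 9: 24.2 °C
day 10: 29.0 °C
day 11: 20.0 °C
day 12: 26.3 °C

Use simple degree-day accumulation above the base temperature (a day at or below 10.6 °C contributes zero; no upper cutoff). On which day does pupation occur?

Daily DD above 10.6 °C: 2.0, 2.7, 0.0, 6.6, 13.8, 18.2, 10.0, 17.7, 13.6, 18.4, 9.4, 15.7.
Cumulative: 2.0, 4.7, 4.7, 11.3, 25.1, 43.3, 53.3, 71.0, 84.6, 103.0, 112.4, 128.1.
The total first reaches 42 DD on day 6.

day 6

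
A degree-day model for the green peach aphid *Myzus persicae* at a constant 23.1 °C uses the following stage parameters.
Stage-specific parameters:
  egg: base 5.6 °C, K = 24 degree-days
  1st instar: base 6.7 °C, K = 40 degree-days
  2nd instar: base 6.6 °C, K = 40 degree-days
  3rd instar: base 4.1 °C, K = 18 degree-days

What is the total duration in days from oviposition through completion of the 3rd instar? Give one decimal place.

egg: 24 / (23.1 − 5.6) = 24 / 17.5 = 1.371 d.
1st instar: 40 / (23.1 − 6.7) = 40 / 16.4 = 2.439 d.
2nd instar: 40 / (23.1 − 6.6) = 40 / 16.5 = 2.424 d.
3rd instar: 18 / (23.1 − 4.1) = 18 / 19.0 = 0.947 d.
Sum = 7.182 ≈ 7.2 days.

7.2 days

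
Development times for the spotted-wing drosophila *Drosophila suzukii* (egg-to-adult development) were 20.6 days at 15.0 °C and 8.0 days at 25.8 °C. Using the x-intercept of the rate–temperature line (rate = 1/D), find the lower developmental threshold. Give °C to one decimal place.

Under the model K = D·(T − T_b), so D₁·(T₁ − T_b) = D₂·(T₂ − T_b).
20.6·(15.0 − T_b) = 8.0·(25.8 − T_b)
T_b = (20.6·15.0 − 8.0·25.8) / (20.6 − 8.0) = 102.60 / 12.6 = 8.143 °C ≈ 8.1 °C.

8.1 °C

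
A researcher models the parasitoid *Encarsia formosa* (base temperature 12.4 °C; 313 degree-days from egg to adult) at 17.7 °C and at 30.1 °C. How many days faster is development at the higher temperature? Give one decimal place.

41.4 days

At 17.7 °C: 313 / (17.7 − 12.4) = 313 / 5.3 = 59.057 d.
At 30.1 °C: 313 / (30.1 − 12.4) = 313 / 17.7 = 17.684 d.
Difference = |59.057 − 17.684| = 41.373 ≈ 41.4 days.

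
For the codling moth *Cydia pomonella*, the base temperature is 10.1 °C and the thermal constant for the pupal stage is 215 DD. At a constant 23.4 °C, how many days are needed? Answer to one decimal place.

Daily accumulation = 23.4 − 10.1 = 13.3 DD/day.
Duration = 215 / 13.3 = 16.165 ≈ 16.2 days.

16.2 days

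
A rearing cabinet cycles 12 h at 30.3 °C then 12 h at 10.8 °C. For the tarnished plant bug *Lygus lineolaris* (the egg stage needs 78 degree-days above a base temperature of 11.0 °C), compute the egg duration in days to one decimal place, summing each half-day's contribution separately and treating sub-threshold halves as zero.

Day half: max(0, 30.3 − 11.0) × 0.5 = 19.3 × 0.5 = 9.65 DD.
Night half: max(0, 10.8 − 11.0) × 0.5 = 0.0 × 0.5 = 0.00 DD.
Per 24 h: 9.65 DD/day.
Duration = 78 / 9.65 = 8.083 ≈ 8.1 days.

8.1 days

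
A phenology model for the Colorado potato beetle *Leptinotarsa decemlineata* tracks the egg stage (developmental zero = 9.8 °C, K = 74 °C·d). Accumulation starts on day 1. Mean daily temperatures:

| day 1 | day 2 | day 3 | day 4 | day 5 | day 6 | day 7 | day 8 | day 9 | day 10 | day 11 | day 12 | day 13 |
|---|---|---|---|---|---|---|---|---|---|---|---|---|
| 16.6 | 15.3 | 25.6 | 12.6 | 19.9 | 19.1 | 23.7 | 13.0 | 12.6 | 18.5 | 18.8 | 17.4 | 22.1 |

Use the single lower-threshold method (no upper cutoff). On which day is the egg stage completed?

day 10

Daily DD above 9.8 °C: 6.8, 5.5, 15.8, 2.8, 10.1, 9.3, 13.9, 3.2, 2.8, 8.7, 9.0, 7.6, 12.3.
Cumulative: 6.8, 12.3, 28.1, 30.9, 41.0, 50.3, 64.2, 67.4, 70.2, 78.9, 87.9, 95.5, 107.8.
The total first reaches 74 DD on day 10.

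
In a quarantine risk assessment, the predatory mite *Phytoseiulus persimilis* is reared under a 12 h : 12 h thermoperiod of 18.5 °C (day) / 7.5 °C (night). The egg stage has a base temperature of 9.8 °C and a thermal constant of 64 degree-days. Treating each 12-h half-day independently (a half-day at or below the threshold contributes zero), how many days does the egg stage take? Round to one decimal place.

Day half: max(0, 18.5 − 9.8) × 0.5 = 8.7 × 0.5 = 4.35 DD.
Night half: max(0, 7.5 − 9.8) × 0.5 = 0.0 × 0.5 = 0.00 DD.
Per 24 h: 4.35 DD/day.
Duration = 64 / 4.35 = 14.713 ≈ 14.7 days.

14.7 days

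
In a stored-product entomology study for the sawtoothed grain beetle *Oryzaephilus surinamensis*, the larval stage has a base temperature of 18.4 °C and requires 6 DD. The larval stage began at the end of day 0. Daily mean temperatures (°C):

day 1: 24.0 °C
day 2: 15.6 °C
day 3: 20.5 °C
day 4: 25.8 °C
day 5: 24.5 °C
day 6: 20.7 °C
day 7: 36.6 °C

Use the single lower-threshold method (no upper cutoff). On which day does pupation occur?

Daily DD above 18.4 °C: 5.6, 0.0, 2.1, 7.4, 6.1, 2.3, 18.2.
Cumulative: 5.6, 5.6, 7.7, 15.1, 21.2, 23.5, 41.7.
The total first reaches 6 DD on day 3.

day 3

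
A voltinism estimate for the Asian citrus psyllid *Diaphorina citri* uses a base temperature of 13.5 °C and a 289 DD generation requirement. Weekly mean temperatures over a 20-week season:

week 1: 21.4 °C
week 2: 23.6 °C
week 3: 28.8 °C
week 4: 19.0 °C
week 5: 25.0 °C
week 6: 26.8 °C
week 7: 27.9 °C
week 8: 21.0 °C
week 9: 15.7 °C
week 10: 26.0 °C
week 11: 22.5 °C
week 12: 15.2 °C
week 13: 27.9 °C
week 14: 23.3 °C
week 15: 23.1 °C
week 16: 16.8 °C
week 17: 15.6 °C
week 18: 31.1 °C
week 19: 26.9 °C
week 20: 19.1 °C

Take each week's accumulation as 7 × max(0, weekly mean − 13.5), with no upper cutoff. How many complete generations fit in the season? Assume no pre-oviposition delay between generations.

4 generations

Weekly DD (7 × max(0, T̄ − 13.5)): 55.3, 70.7, 107.1, 38.5, 80.5, 93.1, 100.8, 52.5, 15.4, 87.5, 63.0, 11.9, 100.8, 68.6, 67.2, 23.1, 14.7, 123.2, 93.8, 39.2.
Season total = 1306.9 DD.
Complete generations = ⌊1306.9 / 289⌋ = 4.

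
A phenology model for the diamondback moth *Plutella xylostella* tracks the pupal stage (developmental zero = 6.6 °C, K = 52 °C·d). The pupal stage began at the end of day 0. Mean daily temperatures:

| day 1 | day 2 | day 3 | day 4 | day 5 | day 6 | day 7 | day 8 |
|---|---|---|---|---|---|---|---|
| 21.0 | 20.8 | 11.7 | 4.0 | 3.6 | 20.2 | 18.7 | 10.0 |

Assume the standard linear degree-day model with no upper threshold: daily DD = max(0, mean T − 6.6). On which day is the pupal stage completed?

day 7

Daily DD above 6.6 °C: 14.4, 14.2, 5.1, 0.0, 0.0, 13.6, 12.1, 3.4.
Cumulative: 14.4, 28.6, 33.7, 33.7, 33.7, 47.3, 59.4, 62.8.
The total first reaches 52 DD on day 7.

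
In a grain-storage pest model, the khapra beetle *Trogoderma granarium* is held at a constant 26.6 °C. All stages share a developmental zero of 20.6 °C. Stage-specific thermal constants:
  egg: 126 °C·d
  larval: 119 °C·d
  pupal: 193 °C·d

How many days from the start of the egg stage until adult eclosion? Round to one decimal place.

Daily accumulation at 26.6 °C = 26.6 − 20.6 = 6.0 DD/day.
Total K = 126 + 119 + 193 = 438 DD.
Total duration = 438 / 6.0 = 73.000 ≈ 73.0 days.

73.0 days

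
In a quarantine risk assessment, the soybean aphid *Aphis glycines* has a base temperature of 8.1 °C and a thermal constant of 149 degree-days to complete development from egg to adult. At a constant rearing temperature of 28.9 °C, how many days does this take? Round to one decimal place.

Daily accumulation = 28.9 − 8.1 = 20.8 DD/day.
Duration = 149 / 20.8 = 7.163 ≈ 7.2 days.

7.2 days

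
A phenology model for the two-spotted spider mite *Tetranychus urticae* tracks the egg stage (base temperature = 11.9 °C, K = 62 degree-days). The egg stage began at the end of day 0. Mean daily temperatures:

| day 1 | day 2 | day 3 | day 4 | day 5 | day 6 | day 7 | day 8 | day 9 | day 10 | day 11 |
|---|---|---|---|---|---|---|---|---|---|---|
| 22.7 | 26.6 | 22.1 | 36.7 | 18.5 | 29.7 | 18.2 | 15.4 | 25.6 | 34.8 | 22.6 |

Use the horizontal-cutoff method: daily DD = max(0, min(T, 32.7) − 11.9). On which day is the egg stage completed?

Daily DD above 11.9 °C (capped at 20.8): 10.8, 14.7, 10.2, 20.8, 6.6, 17.8, 6.3, 3.5, 13.7, 20.8, 10.7.
Cumulative: 10.8, 25.5, 35.7, 56.5, 63.1, 80.9, 87.2, 90.7, 104.4, 125.2, 135.9.
The total first reaches 62 DD on day 5.

day 5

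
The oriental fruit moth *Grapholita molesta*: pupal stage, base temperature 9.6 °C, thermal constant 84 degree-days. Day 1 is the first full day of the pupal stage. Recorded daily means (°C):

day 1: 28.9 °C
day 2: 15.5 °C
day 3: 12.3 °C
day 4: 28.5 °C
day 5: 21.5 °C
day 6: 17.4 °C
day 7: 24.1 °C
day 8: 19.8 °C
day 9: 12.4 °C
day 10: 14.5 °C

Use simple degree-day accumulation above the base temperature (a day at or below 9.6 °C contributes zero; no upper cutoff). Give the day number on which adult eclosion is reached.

Daily DD above 9.6 °C: 19.3, 5.9, 2.7, 18.9, 11.9, 7.8, 14.5, 10.2, 2.8, 4.9.
Cumulative: 19.3, 25.2, 27.9, 46.8, 58.7, 66.5, 81.0, 91.2, 94.0, 98.9.
The total first reaches 84 DD on day 8.

day 8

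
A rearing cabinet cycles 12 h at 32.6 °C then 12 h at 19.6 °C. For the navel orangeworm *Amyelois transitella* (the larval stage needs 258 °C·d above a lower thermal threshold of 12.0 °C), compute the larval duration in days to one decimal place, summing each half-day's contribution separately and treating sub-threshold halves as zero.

18.3 days

Day half: max(0, 32.6 − 12.0) × 0.5 = 20.6 × 0.5 = 10.30 DD.
Night half: max(0, 19.6 − 12.0) × 0.5 = 7.6 × 0.5 = 3.80 DD.
Per 24 h: 14.10 DD/day.
Duration = 258 / 14.10 = 18.298 ≈ 18.3 days.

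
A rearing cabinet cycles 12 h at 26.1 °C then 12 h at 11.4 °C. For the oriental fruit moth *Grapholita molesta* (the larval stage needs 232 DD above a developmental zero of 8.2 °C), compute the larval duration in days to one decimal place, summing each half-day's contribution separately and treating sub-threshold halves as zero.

22.0 days

Day half: max(0, 26.1 − 8.2) × 0.5 = 17.9 × 0.5 = 8.95 DD.
Night half: max(0, 11.4 − 8.2) × 0.5 = 3.2 × 0.5 = 1.60 DD.
Per 24 h: 10.55 DD/day.
Duration = 232 / 10.55 = 21.991 ≈ 22.0 days.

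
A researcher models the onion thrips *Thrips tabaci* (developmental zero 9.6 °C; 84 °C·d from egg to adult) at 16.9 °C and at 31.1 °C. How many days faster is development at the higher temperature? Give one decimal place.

At 16.9 °C: 84 / (16.9 − 9.6) = 84 / 7.3 = 11.507 d.
At 31.1 °C: 84 / (31.1 − 9.6) = 84 / 21.5 = 3.907 d.
Difference = |11.507 − 3.907| = 7.600 ≈ 7.6 days.

7.6 days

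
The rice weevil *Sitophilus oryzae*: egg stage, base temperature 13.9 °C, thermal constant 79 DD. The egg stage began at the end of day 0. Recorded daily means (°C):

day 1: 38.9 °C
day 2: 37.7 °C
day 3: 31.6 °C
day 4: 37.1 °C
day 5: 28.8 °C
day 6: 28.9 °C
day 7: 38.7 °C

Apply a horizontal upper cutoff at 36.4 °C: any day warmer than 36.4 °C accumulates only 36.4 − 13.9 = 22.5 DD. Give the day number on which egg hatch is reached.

day 4

Daily DD above 13.9 °C (capped at 22.5): 22.5, 22.5, 17.7, 22.5, 14.9, 15.0, 22.5.
Cumulative: 22.5, 45.0, 62.7, 85.2, 100.1, 115.1, 137.6.
The total first reaches 79 DD on day 4.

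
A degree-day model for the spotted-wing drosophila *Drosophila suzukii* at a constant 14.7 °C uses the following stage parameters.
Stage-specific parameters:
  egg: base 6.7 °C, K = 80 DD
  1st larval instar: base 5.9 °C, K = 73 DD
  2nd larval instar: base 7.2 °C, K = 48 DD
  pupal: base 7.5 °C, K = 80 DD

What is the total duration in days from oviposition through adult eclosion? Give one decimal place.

35.8 days

egg: 80 / (14.7 − 6.7) = 80 / 8.0 = 10.000 d.
1st larval instar: 73 / (14.7 − 5.9) = 73 / 8.8 = 8.295 d.
2nd larval instar: 48 / (14.7 − 7.2) = 48 / 7.5 = 6.400 d.
pupal: 80 / (14.7 − 7.5) = 80 / 7.2 = 11.111 d.
Sum = 35.807 ≈ 35.8 days.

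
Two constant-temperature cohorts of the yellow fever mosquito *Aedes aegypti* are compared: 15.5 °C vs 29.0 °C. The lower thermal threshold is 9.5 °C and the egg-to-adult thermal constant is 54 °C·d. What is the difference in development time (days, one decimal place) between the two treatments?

At 15.5 °C: 54 / (15.5 − 9.5) = 54 / 6.0 = 9.000 d.
At 29.0 °C: 54 / (29.0 − 9.5) = 54 / 19.5 = 2.769 d.
Difference = |9.000 − 2.769| = 6.231 ≈ 6.2 days.

6.2 days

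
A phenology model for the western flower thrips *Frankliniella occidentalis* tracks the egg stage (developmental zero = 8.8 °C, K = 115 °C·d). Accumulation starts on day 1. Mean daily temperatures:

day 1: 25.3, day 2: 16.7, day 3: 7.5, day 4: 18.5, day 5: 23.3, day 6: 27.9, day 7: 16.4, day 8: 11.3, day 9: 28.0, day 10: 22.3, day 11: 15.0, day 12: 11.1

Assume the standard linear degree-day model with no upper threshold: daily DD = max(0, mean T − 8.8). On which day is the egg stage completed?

day 11

Daily DD above 8.8 °C: 16.5, 7.9, 0.0, 9.7, 14.5, 19.1, 7.6, 2.5, 19.2, 13.5, 6.2, 2.3.
Cumulative: 16.5, 24.4, 24.4, 34.1, 48.6, 67.7, 75.3, 77.8, 97.0, 110.5, 116.7, 119.0.
The total first reaches 115 DD on day 11.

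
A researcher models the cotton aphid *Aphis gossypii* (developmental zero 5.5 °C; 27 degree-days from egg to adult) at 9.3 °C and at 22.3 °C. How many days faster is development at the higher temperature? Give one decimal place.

At 9.3 °C: 27 / (9.3 − 5.5) = 27 / 3.8 = 7.105 d.
At 22.3 °C: 27 / (22.3 − 5.5) = 27 / 16.8 = 1.607 d.
Difference = |7.105 − 1.607| = 5.498 ≈ 5.5 days.

5.5 days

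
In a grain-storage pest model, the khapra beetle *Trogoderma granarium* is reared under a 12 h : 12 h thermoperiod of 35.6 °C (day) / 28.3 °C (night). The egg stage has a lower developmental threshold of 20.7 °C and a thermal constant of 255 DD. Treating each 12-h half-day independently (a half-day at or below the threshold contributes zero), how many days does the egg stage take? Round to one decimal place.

22.7 days

Day half: max(0, 35.6 − 20.7) × 0.5 = 14.9 × 0.5 = 7.45 DD.
Night half: max(0, 28.3 − 20.7) × 0.5 = 7.6 × 0.5 = 3.80 DD.
Per 24 h: 11.25 DD/day.
Duration = 255 / 11.25 = 22.667 ≈ 22.7 days.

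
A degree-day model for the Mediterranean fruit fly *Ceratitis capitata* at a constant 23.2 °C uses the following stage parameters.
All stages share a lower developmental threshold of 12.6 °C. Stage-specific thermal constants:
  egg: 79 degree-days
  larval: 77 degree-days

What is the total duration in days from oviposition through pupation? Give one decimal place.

14.7 days

Daily accumulation at 23.2 °C = 23.2 − 12.6 = 10.6 DD/day.
Total K = 79 + 77 = 156 DD.
Total duration = 156 / 10.6 = 14.717 ≈ 14.7 days.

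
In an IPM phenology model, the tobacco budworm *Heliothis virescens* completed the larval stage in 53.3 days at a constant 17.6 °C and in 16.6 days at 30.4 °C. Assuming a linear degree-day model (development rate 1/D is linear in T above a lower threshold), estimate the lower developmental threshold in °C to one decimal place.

11.8 °C

Linear rate model ⇒ the product D·(T − T_b) is constant across temperatures.
53.3·(17.6 − T_b) = 16.6·(30.4 − T_b)
T_b = (53.3·17.6 − 16.6·30.4) / (53.3 − 16.6) = 433.44 / 36.7 = 11.810 °C ≈ 11.8 °C.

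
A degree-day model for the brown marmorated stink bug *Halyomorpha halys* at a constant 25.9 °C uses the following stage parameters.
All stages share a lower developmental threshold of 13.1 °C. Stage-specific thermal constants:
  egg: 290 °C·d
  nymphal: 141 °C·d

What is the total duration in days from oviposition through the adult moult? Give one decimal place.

Daily accumulation at 25.9 °C = 25.9 − 13.1 = 12.8 DD/day.
Total K = 290 + 141 = 431 DD.
Total duration = 431 / 12.8 = 33.672 ≈ 33.7 days.

33.7 days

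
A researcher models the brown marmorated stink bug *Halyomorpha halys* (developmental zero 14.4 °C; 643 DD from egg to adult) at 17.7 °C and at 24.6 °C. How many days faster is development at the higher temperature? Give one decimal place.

131.8 days

At 17.7 °C: 643 / (17.7 − 14.4) = 643 / 3.3 = 194.848 d.
At 24.6 °C: 643 / (24.6 − 14.4) = 643 / 10.2 = 63.039 d.
Difference = |194.848 − 63.039| = 131.809 ≈ 131.8 days.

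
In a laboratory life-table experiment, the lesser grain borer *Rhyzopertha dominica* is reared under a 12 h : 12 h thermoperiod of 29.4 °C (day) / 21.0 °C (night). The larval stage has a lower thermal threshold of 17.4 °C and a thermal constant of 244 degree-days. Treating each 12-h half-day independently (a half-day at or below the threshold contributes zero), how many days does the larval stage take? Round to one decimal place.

31.3 days

Day half: max(0, 29.4 − 17.4) × 0.5 = 12.0 × 0.5 = 6.00 DD.
Night half: max(0, 21.0 − 17.4) × 0.5 = 3.6 × 0.5 = 1.80 DD.
Per 24 h: 7.80 DD/day.
Duration = 244 / 7.80 = 31.282 ≈ 31.3 days.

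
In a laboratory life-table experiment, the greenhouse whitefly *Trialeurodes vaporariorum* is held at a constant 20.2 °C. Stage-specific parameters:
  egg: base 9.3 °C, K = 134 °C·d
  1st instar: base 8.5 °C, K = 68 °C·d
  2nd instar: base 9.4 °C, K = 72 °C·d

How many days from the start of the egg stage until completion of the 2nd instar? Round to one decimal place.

24.8 days

egg: 134 / (20.2 − 9.3) = 134 / 10.9 = 12.294 d.
1st instar: 68 / (20.2 − 8.5) = 68 / 11.7 = 5.812 d.
2nd instar: 72 / (20.2 − 9.4) = 72 / 10.8 = 6.667 d.
Sum = 24.772 ≈ 24.8 days.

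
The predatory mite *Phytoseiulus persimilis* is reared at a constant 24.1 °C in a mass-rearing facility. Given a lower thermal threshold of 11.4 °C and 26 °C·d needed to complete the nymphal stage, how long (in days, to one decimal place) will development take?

Daily accumulation = 24.1 − 11.4 = 12.7 DD/day.
Duration = 26 / 12.7 = 2.047 ≈ 2.0 days.

2.0 days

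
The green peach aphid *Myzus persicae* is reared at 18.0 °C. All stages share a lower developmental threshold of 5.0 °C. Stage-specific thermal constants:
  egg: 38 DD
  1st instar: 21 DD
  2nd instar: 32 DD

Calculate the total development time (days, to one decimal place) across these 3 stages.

Daily accumulation at 18.0 °C = 18.0 − 5.0 = 13.0 DD/day.
Total K = 38 + 21 + 32 = 91 DD.
Total duration = 91 / 13.0 = 7.000 ≈ 7.0 days.

7.0 days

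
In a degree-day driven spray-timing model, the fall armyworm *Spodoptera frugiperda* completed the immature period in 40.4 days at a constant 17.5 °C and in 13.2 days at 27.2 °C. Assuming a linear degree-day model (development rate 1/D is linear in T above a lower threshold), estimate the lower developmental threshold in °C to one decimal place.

Equal thermal constants: D₁(T₁ − T_b) = D₂(T₂ − T_b).
40.4·(17.5 − T_b) = 13.2·(27.2 − T_b)
T_b = (40.4·17.5 − 13.2·27.2) / (40.4 − 13.2) = 347.96 / 27.2 = 12.793 °C ≈ 12.8 °C.

12.8 °C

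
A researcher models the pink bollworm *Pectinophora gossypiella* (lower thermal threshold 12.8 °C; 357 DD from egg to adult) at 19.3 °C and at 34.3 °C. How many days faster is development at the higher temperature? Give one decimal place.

At 19.3 °C: 357 / (19.3 − 12.8) = 357 / 6.5 = 54.923 d.
At 34.3 °C: 357 / (34.3 − 12.8) = 357 / 21.5 = 16.605 d.
Difference = |54.923 − 16.605| = 38.318 ≈ 38.3 days.

38.3 days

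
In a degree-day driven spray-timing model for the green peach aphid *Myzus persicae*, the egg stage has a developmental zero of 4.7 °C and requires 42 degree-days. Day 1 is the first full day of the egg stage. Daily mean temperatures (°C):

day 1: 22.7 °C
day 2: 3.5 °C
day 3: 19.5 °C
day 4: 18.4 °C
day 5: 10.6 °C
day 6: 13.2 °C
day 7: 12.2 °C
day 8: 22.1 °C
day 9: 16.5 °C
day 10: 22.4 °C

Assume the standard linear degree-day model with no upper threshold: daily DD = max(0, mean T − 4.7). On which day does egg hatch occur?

day 4

Daily DD above 4.7 °C: 18.0, 0.0, 14.8, 13.7, 5.9, 8.5, 7.5, 17.4, 11.8, 17.7.
Cumulative: 18.0, 18.0, 32.8, 46.5, 52.4, 60.9, 68.4, 85.8, 97.6, 115.3.
The total first reaches 42 DD on day 4.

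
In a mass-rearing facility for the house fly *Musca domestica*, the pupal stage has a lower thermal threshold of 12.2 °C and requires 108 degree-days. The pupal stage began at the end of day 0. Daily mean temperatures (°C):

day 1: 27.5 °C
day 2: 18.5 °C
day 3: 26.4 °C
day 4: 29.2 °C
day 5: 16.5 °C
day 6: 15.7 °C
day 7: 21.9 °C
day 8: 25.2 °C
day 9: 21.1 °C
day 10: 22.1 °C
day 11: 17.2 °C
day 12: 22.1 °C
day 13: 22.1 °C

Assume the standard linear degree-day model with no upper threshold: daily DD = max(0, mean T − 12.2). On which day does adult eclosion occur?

day 12

Daily DD above 12.2 °C: 15.3, 6.3, 14.2, 17.0, 4.3, 3.5, 9.7, 13.0, 8.9, 9.9, 5.0, 9.9, 9.9.
Cumulative: 15.3, 21.6, 35.8, 52.8, 57.1, 60.6, 70.3, 83.3, 92.2, 102.1, 107.1, 117.0, 126.9.
The total first reaches 108 DD on day 12.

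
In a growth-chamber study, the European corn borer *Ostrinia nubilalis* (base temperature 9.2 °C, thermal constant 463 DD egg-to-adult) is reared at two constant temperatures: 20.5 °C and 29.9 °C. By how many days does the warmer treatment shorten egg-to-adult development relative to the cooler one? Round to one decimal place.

18.6 days

At 20.5 °C: 463 / (20.5 − 9.2) = 463 / 11.3 = 40.973 d.
At 29.9 °C: 463 / (29.9 − 9.2) = 463 / 20.7 = 22.367 d.
Difference = |40.973 − 22.367| = 18.606 ≈ 18.6 days.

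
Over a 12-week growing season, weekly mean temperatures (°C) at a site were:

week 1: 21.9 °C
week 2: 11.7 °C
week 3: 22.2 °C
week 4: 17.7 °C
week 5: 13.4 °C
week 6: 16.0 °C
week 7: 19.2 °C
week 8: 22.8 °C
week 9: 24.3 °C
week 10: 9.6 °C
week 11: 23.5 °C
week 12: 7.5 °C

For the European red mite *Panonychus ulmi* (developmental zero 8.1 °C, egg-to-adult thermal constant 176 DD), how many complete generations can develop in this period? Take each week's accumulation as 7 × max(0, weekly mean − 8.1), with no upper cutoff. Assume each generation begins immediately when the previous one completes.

4 generations

Weekly DD (7 × max(0, T̄ − 8.1)): 96.6, 25.2, 98.7, 67.2, 37.1, 55.3, 77.7, 102.9, 113.4, 10.5, 107.8, 0.0.
Season total = 792.4 DD.
Complete generations = ⌊792.4 / 176⌋ = 4.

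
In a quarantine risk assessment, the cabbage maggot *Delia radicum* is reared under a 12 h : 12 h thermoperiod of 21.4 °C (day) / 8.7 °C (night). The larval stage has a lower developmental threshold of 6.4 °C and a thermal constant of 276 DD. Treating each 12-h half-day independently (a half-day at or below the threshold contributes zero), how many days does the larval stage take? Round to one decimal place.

31.9 days

Day half: max(0, 21.4 − 6.4) × 0.5 = 15.0 × 0.5 = 7.50 DD.
Night half: max(0, 8.7 − 6.4) × 0.5 = 2.3 × 0.5 = 1.15 DD.
Per 24 h: 8.65 DD/day.
Duration = 276 / 8.65 = 31.908 ≈ 31.9 days.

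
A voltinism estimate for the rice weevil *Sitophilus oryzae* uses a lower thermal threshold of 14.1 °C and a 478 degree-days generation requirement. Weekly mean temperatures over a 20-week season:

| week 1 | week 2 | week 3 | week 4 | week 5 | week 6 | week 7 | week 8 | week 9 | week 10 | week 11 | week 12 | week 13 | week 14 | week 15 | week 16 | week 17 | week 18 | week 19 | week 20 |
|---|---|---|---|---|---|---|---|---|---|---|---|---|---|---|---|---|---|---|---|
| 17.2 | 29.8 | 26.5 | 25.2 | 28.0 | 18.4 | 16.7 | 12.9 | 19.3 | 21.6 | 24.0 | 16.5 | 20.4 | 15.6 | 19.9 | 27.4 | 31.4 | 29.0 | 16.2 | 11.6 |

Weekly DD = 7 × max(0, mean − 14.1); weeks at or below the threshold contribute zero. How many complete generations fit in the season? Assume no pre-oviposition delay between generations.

Weekly DD (7 × max(0, T̄ − 14.1)): 21.7, 109.9, 86.8, 77.7, 97.3, 30.1, 18.2, 0.0, 36.4, 52.5, 69.3, 16.8, 44.1, 10.5, 40.6, 93.1, 121.1, 104.3, 14.7, 0.0.
Season total = 1045.1 DD.
Complete generations = ⌊1045.1 / 478⌋ = 2.

2 generations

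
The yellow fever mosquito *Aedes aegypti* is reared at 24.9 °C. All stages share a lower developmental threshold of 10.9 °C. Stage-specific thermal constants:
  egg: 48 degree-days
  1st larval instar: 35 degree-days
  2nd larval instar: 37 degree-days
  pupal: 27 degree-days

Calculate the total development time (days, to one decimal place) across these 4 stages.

Daily accumulation at 24.9 °C = 24.9 − 10.9 = 14.0 DD/day.
Total K = 48 + 35 + 37 + 27 = 147 DD.
Total duration = 147 / 14.0 = 10.500 ≈ 10.5 days.

10.5 days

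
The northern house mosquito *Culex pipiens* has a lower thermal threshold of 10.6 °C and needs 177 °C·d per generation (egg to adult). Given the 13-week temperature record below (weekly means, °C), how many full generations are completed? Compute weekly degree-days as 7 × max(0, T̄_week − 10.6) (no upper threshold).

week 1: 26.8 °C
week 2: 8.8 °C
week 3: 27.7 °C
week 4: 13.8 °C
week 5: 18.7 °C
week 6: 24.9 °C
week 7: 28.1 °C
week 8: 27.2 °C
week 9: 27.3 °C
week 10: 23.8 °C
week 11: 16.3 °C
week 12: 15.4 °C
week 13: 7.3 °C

Weekly DD (7 × max(0, T̄ − 10.6)): 113.4, 0.0, 119.7, 22.4, 56.7, 100.1, 122.5, 116.2, 116.9, 92.4, 39.9, 33.6, 0.0.
Season total = 933.8 DD.
Complete generations = ⌊933.8 / 177⌋ = 5.

5 generations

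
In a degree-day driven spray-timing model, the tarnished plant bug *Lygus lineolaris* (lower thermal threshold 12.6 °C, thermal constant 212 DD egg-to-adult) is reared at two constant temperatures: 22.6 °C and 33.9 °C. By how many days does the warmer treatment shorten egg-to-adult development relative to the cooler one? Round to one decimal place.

11.2 days

At 22.6 °C: 212 / (22.6 − 12.6) = 212 / 10.0 = 21.200 d.
At 33.9 °C: 212 / (33.9 − 12.6) = 212 / 21.3 = 9.953 d.
Difference = |21.200 − 9.953| = 11.247 ≈ 11.2 days.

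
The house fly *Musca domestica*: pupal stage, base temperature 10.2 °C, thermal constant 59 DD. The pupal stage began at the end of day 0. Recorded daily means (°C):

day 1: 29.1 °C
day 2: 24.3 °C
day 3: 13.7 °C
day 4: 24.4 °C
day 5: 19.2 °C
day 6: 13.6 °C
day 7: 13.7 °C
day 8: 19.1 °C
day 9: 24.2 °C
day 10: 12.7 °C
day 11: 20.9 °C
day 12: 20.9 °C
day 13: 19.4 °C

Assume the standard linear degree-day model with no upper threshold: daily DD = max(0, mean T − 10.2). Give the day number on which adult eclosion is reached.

day 5

Daily DD above 10.2 °C: 18.9, 14.1, 3.5, 14.2, 9.0, 3.4, 3.5, 8.9, 14.0, 2.5, 10.7, 10.7, 9.2.
Cumulative: 18.9, 33.0, 36.5, 50.7, 59.7, 63.1, 66.6, 75.5, 89.5, 92.0, 102.7, 113.4, 122.6.
The total first reaches 59 DD on day 5.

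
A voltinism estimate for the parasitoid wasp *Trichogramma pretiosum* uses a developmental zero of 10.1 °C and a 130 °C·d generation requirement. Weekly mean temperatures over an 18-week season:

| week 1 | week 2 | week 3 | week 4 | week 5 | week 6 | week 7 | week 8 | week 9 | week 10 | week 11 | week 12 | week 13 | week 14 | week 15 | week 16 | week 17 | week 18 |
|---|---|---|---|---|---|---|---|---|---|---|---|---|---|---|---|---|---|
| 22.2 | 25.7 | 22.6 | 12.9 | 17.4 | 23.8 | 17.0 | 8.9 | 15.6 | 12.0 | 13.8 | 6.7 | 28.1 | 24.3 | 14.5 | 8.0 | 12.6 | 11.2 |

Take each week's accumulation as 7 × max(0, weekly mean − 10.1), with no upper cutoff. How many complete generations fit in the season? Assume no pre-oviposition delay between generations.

6 generations

Weekly DD (7 × max(0, T̄ − 10.1)): 84.7, 109.2, 87.5, 19.6, 51.1, 95.9, 48.3, 0.0, 38.5, 13.3, 25.9, 0.0, 126.0, 99.4, 30.8, 0.0, 17.5, 7.7.
Season total = 855.4 DD.
Complete generations = ⌊855.4 / 130⌋ = 6.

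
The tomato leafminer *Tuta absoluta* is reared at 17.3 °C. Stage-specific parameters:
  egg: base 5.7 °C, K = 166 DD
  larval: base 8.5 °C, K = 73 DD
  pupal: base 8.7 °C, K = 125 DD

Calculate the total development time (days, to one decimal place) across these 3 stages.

egg: 166 / (17.3 − 5.7) = 166 / 11.6 = 14.310 d.
larval: 73 / (17.3 − 8.5) = 73 / 8.8 = 8.295 d.
pupal: 125 / (17.3 − 8.7) = 125 / 8.6 = 14.535 d.
Sum = 37.141 ≈ 37.1 days.

37.1 days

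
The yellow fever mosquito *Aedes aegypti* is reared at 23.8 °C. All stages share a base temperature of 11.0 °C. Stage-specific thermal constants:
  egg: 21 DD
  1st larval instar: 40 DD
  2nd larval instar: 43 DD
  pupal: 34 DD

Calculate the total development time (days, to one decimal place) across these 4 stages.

Daily accumulation at 23.8 °C = 23.8 − 11.0 = 12.8 DD/day.
Total K = 21 + 40 + 43 + 34 = 138 DD.
Total duration = 138 / 12.8 = 10.781 ≈ 10.8 days.

10.8 days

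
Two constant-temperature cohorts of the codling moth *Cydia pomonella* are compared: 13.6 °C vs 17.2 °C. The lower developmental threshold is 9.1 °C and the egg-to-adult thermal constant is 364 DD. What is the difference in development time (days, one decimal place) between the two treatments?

36.0 days

At 13.6 °C: 364 / (13.6 − 9.1) = 364 / 4.5 = 80.889 d.
At 17.2 °C: 364 / (17.2 − 9.1) = 364 / 8.1 = 44.938 d.
Difference = |80.889 − 44.938| = 35.951 ≈ 36.0 days.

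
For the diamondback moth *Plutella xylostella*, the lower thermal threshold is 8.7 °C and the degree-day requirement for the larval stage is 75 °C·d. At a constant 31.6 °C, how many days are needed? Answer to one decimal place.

Daily accumulation = 31.6 − 8.7 = 22.9 DD/day.
Duration = 75 / 22.9 = 3.275 ≈ 3.3 days.

3.3 days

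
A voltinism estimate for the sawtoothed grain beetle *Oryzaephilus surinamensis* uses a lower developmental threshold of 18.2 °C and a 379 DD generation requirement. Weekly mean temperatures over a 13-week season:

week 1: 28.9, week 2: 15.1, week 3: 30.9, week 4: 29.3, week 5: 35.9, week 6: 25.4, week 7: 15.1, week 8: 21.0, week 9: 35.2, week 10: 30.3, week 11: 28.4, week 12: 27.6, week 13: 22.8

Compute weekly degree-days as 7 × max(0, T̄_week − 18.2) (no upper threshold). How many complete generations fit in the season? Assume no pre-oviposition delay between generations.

Weekly DD (7 × max(0, T̄ − 18.2)): 74.9, 0.0, 88.9, 77.7, 123.9, 50.4, 0.0, 19.6, 119.0, 84.7, 71.4, 65.8, 32.2.
Season total = 808.5 DD.
Complete generations = ⌊808.5 / 379⌋ = 2.

2 generations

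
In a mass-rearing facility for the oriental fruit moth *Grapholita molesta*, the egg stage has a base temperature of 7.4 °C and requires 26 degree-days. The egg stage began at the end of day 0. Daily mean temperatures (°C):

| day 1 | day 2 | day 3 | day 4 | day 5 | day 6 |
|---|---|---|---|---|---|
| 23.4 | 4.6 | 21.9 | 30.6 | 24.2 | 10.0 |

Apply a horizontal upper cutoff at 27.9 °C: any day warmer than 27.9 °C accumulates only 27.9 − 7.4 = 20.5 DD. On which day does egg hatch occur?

Daily DD above 7.4 °C (capped at 20.5): 16.0, 0.0, 14.5, 20.5, 16.8, 2.6.
Cumulative: 16.0, 16.0, 30.5, 51.0, 67.8, 70.4.
The total first reaches 26 DD on day 3.

day 3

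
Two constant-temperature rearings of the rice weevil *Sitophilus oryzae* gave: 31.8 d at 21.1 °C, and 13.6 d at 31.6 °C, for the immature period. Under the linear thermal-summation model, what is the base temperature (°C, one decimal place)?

13.3 °C

Linear rate model ⇒ the product D·(T − T_b) is constant across temperatures.
31.8·(21.1 − T_b) = 13.6·(31.6 − T_b)
T_b = (31.8·21.1 − 13.6·31.6) / (31.8 − 13.6) = 241.22 / 18.2 = 13.254 °C ≈ 13.3 °C.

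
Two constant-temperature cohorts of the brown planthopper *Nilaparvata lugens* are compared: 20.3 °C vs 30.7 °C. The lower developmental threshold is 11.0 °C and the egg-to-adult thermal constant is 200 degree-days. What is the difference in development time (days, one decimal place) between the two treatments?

11.4 days

At 20.3 °C: 200 / (20.3 − 11.0) = 200 / 9.3 = 21.505 d.
At 30.7 °C: 200 / (30.7 − 11.0) = 200 / 19.7 = 10.152 d.
Difference = |21.505 − 10.152| = 11.353 ≈ 11.4 days.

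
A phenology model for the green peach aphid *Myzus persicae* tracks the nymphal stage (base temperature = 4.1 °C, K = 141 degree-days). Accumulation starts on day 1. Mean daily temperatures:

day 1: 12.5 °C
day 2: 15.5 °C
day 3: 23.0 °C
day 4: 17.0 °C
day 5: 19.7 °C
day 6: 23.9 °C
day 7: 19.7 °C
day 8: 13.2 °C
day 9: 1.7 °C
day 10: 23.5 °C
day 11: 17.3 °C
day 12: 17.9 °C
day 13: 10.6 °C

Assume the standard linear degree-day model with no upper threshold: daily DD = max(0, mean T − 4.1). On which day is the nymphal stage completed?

day 11

Daily DD above 4.1 °C: 8.4, 11.4, 18.9, 12.9, 15.6, 19.8, 15.6, 9.1, 0.0, 19.4, 13.2, 13.8, 6.5.
Cumulative: 8.4, 19.8, 38.7, 51.6, 67.2, 87.0, 102.6, 111.7, 111.7, 131.1, 144.3, 158.1, 164.6.
The total first reaches 141 DD on day 11.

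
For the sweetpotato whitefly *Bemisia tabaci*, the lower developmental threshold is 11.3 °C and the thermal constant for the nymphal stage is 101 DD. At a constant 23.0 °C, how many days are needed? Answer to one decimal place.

Daily accumulation = 23.0 − 11.3 = 11.7 DD/day.
Duration = 101 / 11.7 = 8.632 ≈ 8.6 days.

8.6 days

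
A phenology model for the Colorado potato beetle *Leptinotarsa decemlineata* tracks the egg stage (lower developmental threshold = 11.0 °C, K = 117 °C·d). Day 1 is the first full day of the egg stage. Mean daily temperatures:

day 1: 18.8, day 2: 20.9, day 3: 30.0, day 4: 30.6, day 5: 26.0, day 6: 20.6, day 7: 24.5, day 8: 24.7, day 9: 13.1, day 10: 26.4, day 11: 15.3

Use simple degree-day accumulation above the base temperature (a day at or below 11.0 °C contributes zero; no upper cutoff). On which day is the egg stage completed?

Daily DD above 11.0 °C: 7.8, 9.9, 19.0, 19.6, 15.0, 9.6, 13.5, 13.7, 2.1, 15.4, 4.3.
Cumulative: 7.8, 17.7, 36.7, 56.3, 71.3, 80.9, 94.4, 108.1, 110.2, 125.6, 129.9.
The total first reaches 117 DD on day 10.

day 10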